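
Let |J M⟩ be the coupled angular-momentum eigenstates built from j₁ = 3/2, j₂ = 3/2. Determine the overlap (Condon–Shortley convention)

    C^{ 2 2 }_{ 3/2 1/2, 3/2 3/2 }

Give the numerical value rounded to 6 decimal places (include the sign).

-0.707107

√[5·1!2!2!/6! · 2!1!3!0!4!0!] = √(8)
  +(−1)^1/∏(1,0,0,2,2,0)! = -1/4  (running -1/4)
⟨..|..⟩ = √(8)·(-1/4) = -0.707107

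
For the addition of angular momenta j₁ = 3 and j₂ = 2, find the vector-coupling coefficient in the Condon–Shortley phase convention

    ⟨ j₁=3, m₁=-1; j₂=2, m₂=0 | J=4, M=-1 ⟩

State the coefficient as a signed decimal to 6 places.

-0.327327

j₁+j₂−J=1  J+j₁−j₂=5  J−j₁+j₂=3  j₁+j₂+J+1=10
(j₁±m₁, j₂±m₂, J±M) = (2,4,2,2,3,5)
P² = 1728/7
sum k=0..1:
  [0] +1/48 = 1/48
  [1] −1/24 = -1/24
S = -1/48
C² = P²·S² = 3/28 ; C = -0.327327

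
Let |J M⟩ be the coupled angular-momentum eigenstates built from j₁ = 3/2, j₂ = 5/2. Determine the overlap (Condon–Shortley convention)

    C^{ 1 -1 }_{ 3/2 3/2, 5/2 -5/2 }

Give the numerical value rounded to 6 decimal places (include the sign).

√[3·3!0!2!/6! · 3!0!0!5!0!2!] = √(72)
  +(−1)^0/∏(0,3,0,0,0,2)! = 1/12  (running 1/12)
⟨..|..⟩ = √(72)·(1/12) = +0.707107

+0.707107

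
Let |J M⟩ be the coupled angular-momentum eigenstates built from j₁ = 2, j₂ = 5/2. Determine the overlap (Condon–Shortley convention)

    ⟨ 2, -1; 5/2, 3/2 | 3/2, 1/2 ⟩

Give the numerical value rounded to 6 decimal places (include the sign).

j₁+j₂−J=3  J+j₁−j₂=1  J−j₁+j₂=2  j₁+j₂+J+1=7
(j₁±m₁, j₂±m₂, J±M) = (1,3,4,1,2,1)
P² = 96/35
sum k=2..3:
  [2] +1/4 = 1/4
  [3] −1/6 = -1/6
S = 1/12
C² = P²·S² = 2/105 ; C = +0.138013

+√(2/105) ≈ +0.138013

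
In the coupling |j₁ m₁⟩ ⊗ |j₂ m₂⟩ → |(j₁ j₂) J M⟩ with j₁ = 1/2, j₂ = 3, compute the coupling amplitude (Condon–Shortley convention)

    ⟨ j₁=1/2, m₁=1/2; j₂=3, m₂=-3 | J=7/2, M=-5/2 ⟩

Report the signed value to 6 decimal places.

√[8·0!1!6!/8! · 1!0!0!6!1!6!] = √(518400/7)
  +(−1)^0/∏(0,0,0,0,1,6)! = 1/720  (running 1/720)
⟨..|..⟩ = √(518400/7)·(1/720) = +0.377964

+√(1/7) = +0.377964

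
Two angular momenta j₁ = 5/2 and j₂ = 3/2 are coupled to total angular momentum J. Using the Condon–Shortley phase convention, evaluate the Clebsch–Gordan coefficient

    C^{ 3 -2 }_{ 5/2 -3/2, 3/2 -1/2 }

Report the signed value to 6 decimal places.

j₁+j₂−J=1  J+j₁−j₂=4  J−j₁+j₂=2  j₁+j₂+J+1=8
(j₁±m₁, j₂±m₂, J±M) = (1,4,1,2,1,5)
P² = 48
sum k=0..1:
  [0] +1/24 = 1/24
  [1] −1/12 = -1/12
S = -1/24
C² = P²·S² = 1/12 ; C = -0.288675

−√(1/12) ≈ -0.288675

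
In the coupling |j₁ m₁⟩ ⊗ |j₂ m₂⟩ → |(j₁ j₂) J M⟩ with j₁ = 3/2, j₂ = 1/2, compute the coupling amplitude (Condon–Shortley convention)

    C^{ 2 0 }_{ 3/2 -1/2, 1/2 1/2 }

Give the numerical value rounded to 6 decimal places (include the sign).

+0.707107

j₁+j₂−J=0  J+j₁−j₂=3  J−j₁+j₂=1  j₁+j₂+J+1=5
(j₁±m₁, j₂±m₂, J±M) = (1,2,1,0,2,2)
P² = 2
sum k=0..0:
  [0] +1/2 = 1/2
S = 1/2
C² = P²·S² = 1/2 ; C = +0.707107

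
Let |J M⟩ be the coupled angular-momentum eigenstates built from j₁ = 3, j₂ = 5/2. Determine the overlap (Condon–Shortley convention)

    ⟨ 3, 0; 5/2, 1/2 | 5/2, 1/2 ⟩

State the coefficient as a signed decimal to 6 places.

+0.276026  (= +√(8/105))

√[6·3!3!2!/9! · 3!3!3!2!3!2!] = √(216/35)
  +(−1)^1/∏(1,2,2,2,1,0)! = -1/8  (running -1/8)
  +(−1)^2/∏(2,1,1,1,2,1)! = 1/4  (running 1/8)
  +(−1)^3/∏(3,0,0,0,3,2)! = -1/72  (running 1/9)
⟨..|..⟩ = √(216/35)·(1/9) = +0.276026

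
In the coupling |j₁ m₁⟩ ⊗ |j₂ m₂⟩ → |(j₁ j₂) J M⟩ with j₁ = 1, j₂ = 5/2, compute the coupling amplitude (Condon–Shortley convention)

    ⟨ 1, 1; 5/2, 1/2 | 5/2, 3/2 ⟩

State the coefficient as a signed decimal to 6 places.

+√(16/35) ≈ +0.676123

j₁+j₂−J=1  J+j₁−j₂=1  J−j₁+j₂=4  j₁+j₂+J+1=7
(j₁±m₁, j₂±m₂, J±M) = (2,0,3,2,4,1)
P² = 576/35
sum k=0..0:
  [0] +1/6 = 1/6
S = 1/6
C² = P²·S² = 16/35 ; C = +0.676123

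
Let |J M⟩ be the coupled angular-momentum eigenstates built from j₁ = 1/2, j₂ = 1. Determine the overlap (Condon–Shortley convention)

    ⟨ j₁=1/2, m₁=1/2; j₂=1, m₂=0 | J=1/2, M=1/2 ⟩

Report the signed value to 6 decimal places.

+0.577350  (= +√(1/3))

triangle: 1!*0!*1!/3! = 1/6
(j±m)!: 1!*0!*1!*1!*1!*0! = 1
prefactor² = (2J+1)*Δ*N² = 1/3
  k=0: +1/(0!*1!*0!*1!*0!*0!) = 1
Σ = 1  ⇒  CG² = 1/3*1² = 1/3
CG = +√(1/3) = +0.577350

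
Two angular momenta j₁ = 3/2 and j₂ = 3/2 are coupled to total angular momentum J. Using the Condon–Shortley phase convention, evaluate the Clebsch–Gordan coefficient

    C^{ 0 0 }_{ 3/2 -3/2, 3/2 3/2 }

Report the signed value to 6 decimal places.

−√(1/4) = -0.500000

j₁+j₂−J=3  J+j₁−j₂=0  J−j₁+j₂=0  j₁+j₂+J+1=4
(j₁±m₁, j₂±m₂, J±M) = (0,3,3,0,0,0)
P² = 9
sum k=3..3:
  [3] −1/6 = -1/6
S = -1/6
C² = P²·S² = 1/4 ; C = -0.500000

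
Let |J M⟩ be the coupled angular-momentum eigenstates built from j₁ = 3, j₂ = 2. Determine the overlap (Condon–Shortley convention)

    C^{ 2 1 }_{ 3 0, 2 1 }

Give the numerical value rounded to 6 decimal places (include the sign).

+0.534522

j₁+j₂−J=3  J+j₁−j₂=3  J−j₁+j₂=1  j₁+j₂+J+1=8
(j₁±m₁, j₂±m₂, J±M) = (3,3,3,1,3,1)
P² = 81/14
sum k=2..3:
  [2] +1/4 = 1/4
  [3] −1/36 = -1/36
S = 2/9
C² = P²·S² = 2/7 ; C = +0.534522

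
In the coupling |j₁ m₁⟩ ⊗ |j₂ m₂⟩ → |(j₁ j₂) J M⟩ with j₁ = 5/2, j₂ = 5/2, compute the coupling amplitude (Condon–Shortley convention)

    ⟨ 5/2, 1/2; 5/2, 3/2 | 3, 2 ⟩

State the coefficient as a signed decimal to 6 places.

−√(1/12) ≈ -0.288675

triangle: 2!*3!*3!/9! = 72/362880
(j±m)!: 3!*2!*4!*1!*5!*1! = 34560
prefactor² = (2J+1)*Δ*N² = 48
  k=1: −1/(1!*1!*1!*3!*2!*0!) = -1/12
  k=2: +1/(2!*0!*0!*2!*3!*1!) = 1/24
Σ = -1/24  ⇒  CG² = 48*(-1/24)² = 1/12
CG = −√(1/12) = -0.288675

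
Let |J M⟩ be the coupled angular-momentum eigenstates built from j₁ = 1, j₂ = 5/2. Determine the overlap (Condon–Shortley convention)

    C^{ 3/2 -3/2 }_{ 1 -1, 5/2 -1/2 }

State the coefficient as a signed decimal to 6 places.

+√(1/15) ≈ +0.258199

j₁+j₂−J=2  J+j₁−j₂=0  J−j₁+j₂=3  j₁+j₂+J+1=6
(j₁±m₁, j₂±m₂, J±M) = (0,2,2,3,0,3)
P² = 48/5
sum k=2..2:
  [2] +1/12 = 1/12
S = 1/12
C² = P²·S² = 1/15 ; C = +0.258199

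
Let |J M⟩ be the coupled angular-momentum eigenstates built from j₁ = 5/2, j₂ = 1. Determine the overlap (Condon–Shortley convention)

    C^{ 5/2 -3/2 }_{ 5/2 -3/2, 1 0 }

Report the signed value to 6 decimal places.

−√(9/35) ≈ -0.507093

triangle: 1!*4!*1!/7! = 24/5040
(j±m)!: 1!*4!*1!*1!*1!*4! = 576
prefactor² = (2J+1)*Δ*N² = 576/35
  k=0: +1/(0!*1!*4!*1!*0!*0!) = 1/24
  k=1: −1/(1!*0!*3!*0!*1!*1!) = -1/6
Σ = -1/8  ⇒  CG² = 576/35*(-1/8)² = 9/35
CG = −√(9/35) = -0.507093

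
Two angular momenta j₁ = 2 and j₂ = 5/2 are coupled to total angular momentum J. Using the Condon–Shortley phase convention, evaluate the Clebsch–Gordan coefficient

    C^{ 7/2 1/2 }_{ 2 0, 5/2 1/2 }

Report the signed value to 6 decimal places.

√[8·1!3!4!/9! · 2!2!3!2!4!3!] = √(768/35)
  +(−1)^0/∏(0,1,2,3,1,1)! = 1/12  (running 1/12)
  +(−1)^1/∏(1,0,1,2,2,2)! = -1/8  (running -1/24)
⟨..|..⟩ = √(768/35)·(-1/24) = -0.195180

-0.195180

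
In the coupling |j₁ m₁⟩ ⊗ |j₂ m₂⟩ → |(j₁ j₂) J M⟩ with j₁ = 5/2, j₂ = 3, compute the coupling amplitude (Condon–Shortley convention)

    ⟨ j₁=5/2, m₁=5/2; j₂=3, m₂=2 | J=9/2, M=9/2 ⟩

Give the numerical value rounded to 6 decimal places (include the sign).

+√(5/11) ≈ +0.674200

√[10·1!4!5!/11! · 5!0!5!1!9!0!] = √(41472000/11)
  +(−1)^0/∏(0,1,0,5,4,0)! = 1/2880  (running 1/2880)
⟨..|..⟩ = √(41472000/11)·(1/2880) = +0.674200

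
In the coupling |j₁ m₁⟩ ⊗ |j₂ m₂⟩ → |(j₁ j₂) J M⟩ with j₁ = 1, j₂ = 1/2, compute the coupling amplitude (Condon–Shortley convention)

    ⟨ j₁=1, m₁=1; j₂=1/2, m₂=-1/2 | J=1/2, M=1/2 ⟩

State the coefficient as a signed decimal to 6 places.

j₁+j₂−J=1  J+j₁−j₂=1  J−j₁+j₂=0  j₁+j₂+J+1=3
(j₁±m₁, j₂±m₂, J±M) = (2,0,0,1,1,0)
P² = 2/3
sum k=0..0:
  [0] +1/1 = 1
S = 1
C² = P²·S² = 2/3 ; C = +0.816497

+√(2/3) ≈ +0.816497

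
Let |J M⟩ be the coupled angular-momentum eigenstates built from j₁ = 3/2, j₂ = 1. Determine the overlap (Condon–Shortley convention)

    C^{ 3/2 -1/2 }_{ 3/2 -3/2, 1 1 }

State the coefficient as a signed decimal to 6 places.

−√(2/5) ≈ -0.632456

triangle: 1!×2!×1!/5! = 2/120
(j±m)!: 0!×3!×2!×0!×1!×2! = 24
prefactor² = (2J+1)×Δ×N² = 8/5
  k=1: −1/(1!×0!×2!×1!×0!×0!) = -1/2
Σ = -1/2  ⇒  CG² = 8/5×(-1/2)² = 2/5
CG = −√(2/5) = -0.632456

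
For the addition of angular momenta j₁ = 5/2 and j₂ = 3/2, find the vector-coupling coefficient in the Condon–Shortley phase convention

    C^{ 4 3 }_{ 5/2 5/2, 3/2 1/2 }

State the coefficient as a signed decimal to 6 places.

+√(3/8) ≈ +0.612372

√[9·0!5!3!/9! · 5!0!2!1!7!1!] = √(21600)
  +(−1)^0/∏(0,0,0,2,5,1)! = 1/240  (running 1/240)
⟨..|..⟩ = √(21600)·(1/240) = +0.612372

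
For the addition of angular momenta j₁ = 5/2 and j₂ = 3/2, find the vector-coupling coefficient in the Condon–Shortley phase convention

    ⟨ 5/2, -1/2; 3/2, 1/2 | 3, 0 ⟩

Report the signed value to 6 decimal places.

-0.447214  (= −√(1/5))

triangle: 1!*4!*2!/8! = 48/40320
(j±m)!: 2!*3!*2!*1!*3!*3! = 864
prefactor² = (2J+1)*Δ*N² = 36/5
  k=0: +1/(0!*1!*3!*2!*1!*0!) = 1/12
  k=1: −1/(1!*0!*2!*1!*2!*1!) = -1/4
Σ = -1/6  ⇒  CG² = 36/5*(-1/6)² = 1/5
CG = −√(1/5) = -0.447214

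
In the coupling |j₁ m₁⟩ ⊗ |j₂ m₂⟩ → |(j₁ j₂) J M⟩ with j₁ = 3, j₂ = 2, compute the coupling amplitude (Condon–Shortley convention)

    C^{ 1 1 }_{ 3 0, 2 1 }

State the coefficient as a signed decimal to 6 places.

triangle: 4!*2!*0!/7! = 48/5040
(j±m)!: 3!*3!*3!*1!*2!*0! = 432
prefactor² = (2J+1)*Δ*N² = 432/35
  k=3: −1/(3!*1!*0!*0!*2!*0!) = -1/12
Σ = -1/12  ⇒  CG² = 432/35*(-1/12)² = 3/35
CG = −√(3/35) = -0.292770

−√(3/35) ≈ -0.292770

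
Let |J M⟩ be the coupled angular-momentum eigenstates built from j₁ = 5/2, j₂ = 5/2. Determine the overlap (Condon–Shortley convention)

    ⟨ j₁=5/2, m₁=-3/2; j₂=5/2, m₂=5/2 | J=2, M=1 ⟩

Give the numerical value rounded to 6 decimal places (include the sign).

−√(5/14) ≈ -0.597614

j₁+j₂−J=3  J+j₁−j₂=2  J−j₁+j₂=2  j₁+j₂+J+1=8
(j₁±m₁, j₂±m₂, J±M) = (1,4,5,0,3,1)
P² = 360/7
sum k=3..3:
  [3] −1/12 = -1/12
S = -1/12
C² = P²·S² = 5/14 ; C = -0.597614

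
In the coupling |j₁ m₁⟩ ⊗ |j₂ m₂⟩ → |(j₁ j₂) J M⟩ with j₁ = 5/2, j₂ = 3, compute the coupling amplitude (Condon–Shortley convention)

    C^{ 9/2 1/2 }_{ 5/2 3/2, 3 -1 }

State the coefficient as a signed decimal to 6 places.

triangle: 1!×4!×5!/11! = 2880/39916800
(j±m)!: 4!×1!×2!×4!×5!×4! = 3317760
prefactor² = (2J+1)×Δ×N² = 184320/77
  k=0: +1/(0!×1!×1!×2!×3!×3!) = 1/72
  k=1: −1/(1!×0!×0!×1!×4!×4!) = -1/576
Σ = 7/576  ⇒  CG² = 184320/77×7/576² = 35/99
CG = +√(35/99) = +0.594588

+√(35/99) ≈ +0.594588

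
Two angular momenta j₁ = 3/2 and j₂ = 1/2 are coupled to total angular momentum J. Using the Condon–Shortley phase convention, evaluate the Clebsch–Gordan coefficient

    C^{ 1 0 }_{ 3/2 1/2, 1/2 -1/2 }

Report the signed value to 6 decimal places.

+0.707107  (= +√(1/2))

triangle: 1!·2!·0!/4! = 2/24
(j±m)!: 2!·1!·0!·1!·1!·1! = 2
prefactor² = (2J+1)·Δ·N² = 1/2
  k=0: +1/(0!·1!·1!·0!·1!·0!) = 1
Σ = 1  ⇒  CG² = 1/2·1² = 1/2
CG = +√(1/2) = +0.707107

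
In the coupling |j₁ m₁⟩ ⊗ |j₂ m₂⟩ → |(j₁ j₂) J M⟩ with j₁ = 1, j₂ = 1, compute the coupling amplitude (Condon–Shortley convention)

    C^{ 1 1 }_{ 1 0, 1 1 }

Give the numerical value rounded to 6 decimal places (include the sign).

−√(1/2) = -0.707107

√[3·1!1!1!/4! · 1!1!2!0!2!0!] = √(1/2)
  +(−1)^1/∏(1,0,0,1,1,0)! = -1  (running -1)
⟨..|..⟩ = √(1/2)·(-1) = -0.707107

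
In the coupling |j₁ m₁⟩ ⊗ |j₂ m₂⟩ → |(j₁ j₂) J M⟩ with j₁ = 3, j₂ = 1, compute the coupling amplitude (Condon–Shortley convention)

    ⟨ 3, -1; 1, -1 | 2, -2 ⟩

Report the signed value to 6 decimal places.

j₁+j₂−J=2  J+j₁−j₂=4  J−j₁+j₂=0  j₁+j₂+J+1=7
(j₁±m₁, j₂±m₂, J±M) = (2,4,0,2,0,4)
P² = 768/7
sum k=0..0:
  [0] +1/48 = 1/48
S = 1/48
C² = P²·S² = 1/21 ; C = +0.218218

+√(1/21) = +0.218218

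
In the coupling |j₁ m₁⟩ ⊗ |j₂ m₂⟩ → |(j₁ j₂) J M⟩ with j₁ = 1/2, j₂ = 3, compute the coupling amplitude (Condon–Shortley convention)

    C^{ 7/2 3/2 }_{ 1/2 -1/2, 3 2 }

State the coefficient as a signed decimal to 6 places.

√[8·0!1!6!/8! · 0!1!5!1!5!2!] = √(28800/7)
  +(−1)^0/∏(0,0,1,5,0,1)! = 1/120  (running 1/120)
⟨..|..⟩ = √(28800/7)·(1/120) = +0.534522

+√(2/7) = +0.534522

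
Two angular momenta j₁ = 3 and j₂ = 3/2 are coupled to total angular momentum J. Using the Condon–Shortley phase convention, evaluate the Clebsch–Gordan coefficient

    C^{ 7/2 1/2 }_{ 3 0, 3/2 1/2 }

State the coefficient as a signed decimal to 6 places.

triangle: 1!×5!×2!/9! = 240/362880
(j±m)!: 3!×3!×2!×1!×4!×3! = 10368
prefactor² = (2J+1)×Δ×N² = 384/7
  k=0: +1/(0!×1!×3!×2!×2!×0!) = 1/24
  k=1: −1/(1!×0!×2!×1!×3!×1!) = -1/12
Σ = -1/24  ⇒  CG² = 384/7×(-1/24)² = 2/21
CG = −√(2/21) = -0.308607

-0.308607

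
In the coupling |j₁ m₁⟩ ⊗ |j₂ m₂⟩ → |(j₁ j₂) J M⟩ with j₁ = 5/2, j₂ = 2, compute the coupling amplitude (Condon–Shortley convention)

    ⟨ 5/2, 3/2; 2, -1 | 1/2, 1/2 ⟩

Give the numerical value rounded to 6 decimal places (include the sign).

j₁+j₂−J=4  J+j₁−j₂=1  J−j₁+j₂=0  j₁+j₂+J+1=6
(j₁±m₁, j₂±m₂, J±M) = (4,1,1,3,1,0)
P² = 48/5
sum k=1..1:
  [1] −1/6 = -1/6
S = -1/6
C² = P²·S² = 4/15 ; C = -0.516398

−√(4/15) = -0.516398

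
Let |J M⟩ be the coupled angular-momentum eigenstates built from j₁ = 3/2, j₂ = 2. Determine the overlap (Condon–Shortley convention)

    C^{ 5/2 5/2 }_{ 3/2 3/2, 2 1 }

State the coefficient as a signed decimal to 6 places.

+0.654654  (= +√(3/7))

triangle: 1!×2!×3!/7! = 12/5040
(j±m)!: 3!×0!×3!×1!×5!×0! = 4320
prefactor² = (2J+1)×Δ×N² = 432/7
  k=0: +1/(0!×1!×0!×3!×2!×0!) = 1/12
Σ = 1/12  ⇒  CG² = 432/7×1/12² = 3/7
CG = +√(3/7) = +0.654654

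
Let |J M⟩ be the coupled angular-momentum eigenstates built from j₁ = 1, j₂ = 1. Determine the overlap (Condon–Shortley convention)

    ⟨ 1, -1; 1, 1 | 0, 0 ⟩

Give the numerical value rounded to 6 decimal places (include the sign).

√[1·2!0!0!/3! · 0!2!2!0!0!0!] = √(4/3)
  +(−1)^2/∏(2,0,0,0,0,0)! = 1/2  (running 1/2)
⟨..|..⟩ = √(4/3)·(1/2) = +0.577350

+0.577350  (= +√(1/3))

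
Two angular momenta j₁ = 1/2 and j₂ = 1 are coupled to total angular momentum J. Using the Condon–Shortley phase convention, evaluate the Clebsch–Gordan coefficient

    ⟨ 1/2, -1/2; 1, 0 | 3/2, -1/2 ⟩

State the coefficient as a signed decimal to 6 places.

+0.816497

triangle: 0!·1!·2!/4! = 2/24
(j±m)!: 0!·1!·1!·1!·1!·2! = 2
prefactor² = (2J+1)·Δ·N² = 2/3
  k=0: +1/(0!·0!·1!·1!·0!·1!) = 1
Σ = 1  ⇒  CG² = 2/3·1² = 2/3
CG = +√(2/3) = +0.816497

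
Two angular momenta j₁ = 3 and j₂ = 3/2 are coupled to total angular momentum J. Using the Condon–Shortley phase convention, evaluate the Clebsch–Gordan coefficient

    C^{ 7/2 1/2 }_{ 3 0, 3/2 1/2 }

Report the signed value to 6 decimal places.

-0.308607  (= −√(2/21))

√[8·1!5!2!/9! · 3!3!2!1!4!3!] = √(384/7)
  +(−1)^0/∏(0,1,3,2,2,0)! = 1/24  (running 1/24)
  +(−1)^1/∏(1,0,2,1,3,1)! = -1/12  (running -1/24)
⟨..|..⟩ = √(384/7)·(-1/24) = -0.308607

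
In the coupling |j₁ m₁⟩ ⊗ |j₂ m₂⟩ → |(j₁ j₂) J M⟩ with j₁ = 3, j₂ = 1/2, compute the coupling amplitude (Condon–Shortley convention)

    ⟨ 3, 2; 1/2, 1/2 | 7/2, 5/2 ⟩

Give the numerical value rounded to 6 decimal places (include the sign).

√[8·0!6!1!/8! · 5!1!1!0!6!1!] = √(86400/7)
  +(−1)^0/∏(0,0,1,1,5,0)! = 1/120  (running 1/120)
⟨..|..⟩ = √(86400/7)·(1/120) = +0.925820

+0.925820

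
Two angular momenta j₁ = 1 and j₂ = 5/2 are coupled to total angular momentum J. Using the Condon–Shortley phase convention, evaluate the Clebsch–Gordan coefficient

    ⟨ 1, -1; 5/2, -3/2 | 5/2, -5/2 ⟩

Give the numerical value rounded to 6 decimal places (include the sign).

j₁+j₂−J=1  J+j₁−j₂=1  J−j₁+j₂=4  j₁+j₂+J+1=7
(j₁±m₁, j₂±m₂, J±M) = (0,2,1,4,0,5)
P² = 1152/7
sum k=1..1:
  [1] −1/24 = -1/24
S = -1/24
C² = P²·S² = 2/7 ; C = -0.534522

−√(2/7) = -0.534522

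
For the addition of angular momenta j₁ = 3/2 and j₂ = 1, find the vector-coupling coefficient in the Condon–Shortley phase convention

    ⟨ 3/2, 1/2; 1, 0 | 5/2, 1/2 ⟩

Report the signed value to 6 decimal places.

√[6·0!3!2!/6! · 2!1!1!1!3!2!] = √(12/5)
  +(−1)^0/∏(0,0,1,1,2,1)! = 1/2  (running 1/2)
⟨..|..⟩ = √(12/5)·(1/2) = +0.774597

+0.774597  (= +√(3/5))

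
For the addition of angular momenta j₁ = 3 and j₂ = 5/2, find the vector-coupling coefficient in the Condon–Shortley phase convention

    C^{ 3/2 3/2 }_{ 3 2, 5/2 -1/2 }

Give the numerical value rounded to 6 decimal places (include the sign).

-0.534522

√[4·4!2!1!/8! · 5!1!2!3!3!0!] = √(288/7)
  +(−1)^1/∏(1,3,0,1,2,0)! = -1/12  (running -1/12)
⟨..|..⟩ = √(288/7)·(-1/12) = -0.534522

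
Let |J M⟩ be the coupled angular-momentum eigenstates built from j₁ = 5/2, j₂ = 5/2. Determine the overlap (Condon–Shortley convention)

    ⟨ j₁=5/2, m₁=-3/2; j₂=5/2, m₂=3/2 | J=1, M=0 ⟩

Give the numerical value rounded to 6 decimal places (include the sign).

−√(9/70) ≈ -0.358569

j₁+j₂−J=4  J+j₁−j₂=1  J−j₁+j₂=1  j₁+j₂+J+1=7
(j₁±m₁, j₂±m₂, J±M) = (1,4,4,1,1,1)
P² = 288/35
sum k=3..4:
  [3] −1/6 = -1/6
  [4] +1/24 = 1/24
S = -1/8
C² = P²·S² = 9/70 ; C = -0.358569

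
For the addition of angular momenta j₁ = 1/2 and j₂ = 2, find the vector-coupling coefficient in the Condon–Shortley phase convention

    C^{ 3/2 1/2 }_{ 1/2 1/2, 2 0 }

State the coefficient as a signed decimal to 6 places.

+0.632456  (= +√(2/5))

√[4·1!0!3!/5! · 1!0!2!2!2!1!] = √(8/5)
  +(−1)^0/∏(0,1,0,2,0,1)! = 1/2  (running 1/2)
⟨..|..⟩ = √(8/5)·(1/2) = +0.632456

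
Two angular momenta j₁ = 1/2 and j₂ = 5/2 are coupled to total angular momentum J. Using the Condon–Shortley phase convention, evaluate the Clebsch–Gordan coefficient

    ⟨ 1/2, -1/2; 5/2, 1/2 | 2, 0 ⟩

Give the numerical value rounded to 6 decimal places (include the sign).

−√(1/2) ≈ -0.707107

j₁+j₂−J=1  J+j₁−j₂=0  J−j₁+j₂=4  j₁+j₂+J+1=6
(j₁±m₁, j₂±m₂, J±M) = (0,1,3,2,2,2)
P² = 8
sum k=1..1:
  [1] −1/4 = -1/4
S = -1/4
C² = P²·S² = 1/2 ; C = -0.707107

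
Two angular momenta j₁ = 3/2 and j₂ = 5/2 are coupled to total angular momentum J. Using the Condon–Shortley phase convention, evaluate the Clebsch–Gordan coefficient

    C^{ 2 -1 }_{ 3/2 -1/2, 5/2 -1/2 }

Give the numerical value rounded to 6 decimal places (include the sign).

−√(25/84) = -0.545545

j₁+j₂−J=2  J+j₁−j₂=1  J−j₁+j₂=3  j₁+j₂+J+1=7
(j₁±m₁, j₂±m₂, J±M) = (1,2,2,3,1,3)
P² = 12/7
sum k=1..2:
  [1] −1/2 = -1/2
  [2] +1/12 = 1/12
S = -5/12
C² = P²·S² = 25/84 ; C = -0.545545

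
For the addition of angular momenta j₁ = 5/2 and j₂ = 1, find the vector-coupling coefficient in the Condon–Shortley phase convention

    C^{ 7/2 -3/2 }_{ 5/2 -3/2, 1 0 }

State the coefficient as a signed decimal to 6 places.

j₁+j₂−J=0  J+j₁−j₂=5  J−j₁+j₂=2  j₁+j₂+J+1=8
(j₁±m₁, j₂±m₂, J±M) = (1,4,1,1,2,5)
P² = 1920/7
sum k=0..0:
  [0] +1/24 = 1/24
S = 1/24
C² = P²·S² = 10/21 ; C = +0.690066

+0.690066  (= +√(10/21))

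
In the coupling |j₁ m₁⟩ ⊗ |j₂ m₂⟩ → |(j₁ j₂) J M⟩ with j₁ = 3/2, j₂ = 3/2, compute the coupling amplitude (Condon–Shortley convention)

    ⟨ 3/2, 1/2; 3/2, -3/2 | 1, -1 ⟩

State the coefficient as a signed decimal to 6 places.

+0.547723

triangle: 2!*1!*1!/5! = 2/120
(j±m)!: 2!*1!*0!*3!*0!*2! = 24
prefactor² = (2J+1)*Δ*N² = 6/5
  k=0: +1/(0!*2!*1!*0!*0!*1!) = 1/2
Σ = 1/2  ⇒  CG² = 6/5*1/2² = 3/10
CG = +√(3/10) = +0.547723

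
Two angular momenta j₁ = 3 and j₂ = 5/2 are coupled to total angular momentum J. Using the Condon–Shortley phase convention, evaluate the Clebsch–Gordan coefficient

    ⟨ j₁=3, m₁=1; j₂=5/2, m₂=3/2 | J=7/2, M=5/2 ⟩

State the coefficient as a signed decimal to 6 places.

j₁+j₂−J=2  J+j₁−j₂=4  J−j₁+j₂=3  j₁+j₂+J+1=10
(j₁±m₁, j₂±m₂, J±M) = (4,2,4,1,6,1)
P² = 18432/35
sum k=1..2:
  [1] −1/36 = -1/36
  [2] +1/96 = 1/96
S = -5/288
C² = P²·S² = 10/63 ; C = -0.398410

-0.398410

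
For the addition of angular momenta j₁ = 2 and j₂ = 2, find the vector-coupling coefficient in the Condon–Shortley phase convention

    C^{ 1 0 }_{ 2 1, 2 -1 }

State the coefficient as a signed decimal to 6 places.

-0.316228  (= −√(1/10))

triangle: 3!*1!*1!/6! = 6/720
(j±m)!: 3!*1!*1!*3!*1!*1! = 36
prefactor² = (2J+1)*Δ*N² = 9/10
  k=0: +1/(0!*3!*1!*1!*0!*0!) = 1/6
  k=1: −1/(1!*2!*0!*0!*1!*1!) = -1/2
Σ = -1/3  ⇒  CG² = 9/10*(-1/3)² = 1/10
CG = −√(1/10) = -0.316228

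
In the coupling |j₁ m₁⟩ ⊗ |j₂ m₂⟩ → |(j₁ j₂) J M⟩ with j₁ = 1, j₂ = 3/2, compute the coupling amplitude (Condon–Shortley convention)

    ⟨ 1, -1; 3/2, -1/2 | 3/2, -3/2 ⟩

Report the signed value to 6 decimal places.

−√(2/5) = -0.632456

j₁+j₂−J=1  J+j₁−j₂=1  J−j₁+j₂=2  j₁+j₂+J+1=5
(j₁±m₁, j₂±m₂, J±M) = (0,2,1,2,0,3)
P² = 8/5
sum k=1..1:
  [1] −1/2 = -1/2
S = -1/2
C² = P²·S² = 2/5 ; C = -0.632456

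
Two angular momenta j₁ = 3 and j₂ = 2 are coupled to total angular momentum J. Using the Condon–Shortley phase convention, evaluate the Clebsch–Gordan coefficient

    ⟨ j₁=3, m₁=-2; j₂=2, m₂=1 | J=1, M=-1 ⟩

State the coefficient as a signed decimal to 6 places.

-0.534522  (= −√(2/7))

j₁+j₂−J=4  J+j₁−j₂=2  J−j₁+j₂=0  j₁+j₂+J+1=7
(j₁±m₁, j₂±m₂, J±M) = (1,5,3,1,0,2)
P² = 288/7
sum k=3..3:
  [3] −1/12 = -1/12
S = -1/12
C² = P²·S² = 2/7 ; C = -0.534522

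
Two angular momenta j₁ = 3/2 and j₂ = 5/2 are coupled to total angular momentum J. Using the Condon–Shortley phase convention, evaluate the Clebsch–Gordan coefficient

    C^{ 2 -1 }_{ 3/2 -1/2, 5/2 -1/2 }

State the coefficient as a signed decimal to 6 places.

-0.545545

√[5·2!1!3!/7! · 1!2!2!3!1!3!] = √(12/7)
  +(−1)^1/∏(1,1,1,1,0,2)! = -1/2  (running -1/2)
  +(−1)^2/∏(2,0,0,0,1,3)! = 1/12  (running -5/12)
⟨..|..⟩ = √(12/7)·(-5/12) = -0.545545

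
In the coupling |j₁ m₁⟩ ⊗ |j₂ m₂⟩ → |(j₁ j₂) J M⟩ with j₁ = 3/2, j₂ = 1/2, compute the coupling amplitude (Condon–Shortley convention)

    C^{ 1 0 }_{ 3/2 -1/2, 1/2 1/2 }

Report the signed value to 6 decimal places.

−√(1/2) ≈ -0.707107

√[3·1!2!0!/4! · 1!2!1!0!1!1!] = √(1/2)
  +(−1)^1/∏(1,0,1,0,1,0)! = -1  (running -1)
⟨..|..⟩ = √(1/2)·(-1) = -0.707107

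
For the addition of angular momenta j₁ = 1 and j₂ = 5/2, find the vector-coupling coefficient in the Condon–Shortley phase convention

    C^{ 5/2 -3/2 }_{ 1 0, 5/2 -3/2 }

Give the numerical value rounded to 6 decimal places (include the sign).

j₁+j₂−J=1  J+j₁−j₂=1  J−j₁+j₂=4  j₁+j₂+J+1=7
(j₁±m₁, j₂±m₂, J±M) = (1,1,1,4,1,4)
P² = 576/35
sum k=0..1:
  [0] +1/6 = 1/6
  [1] −1/24 = -1/24
S = 1/8
C² = P²·S² = 9/35 ; C = +0.507093

+√(9/35) = +0.507093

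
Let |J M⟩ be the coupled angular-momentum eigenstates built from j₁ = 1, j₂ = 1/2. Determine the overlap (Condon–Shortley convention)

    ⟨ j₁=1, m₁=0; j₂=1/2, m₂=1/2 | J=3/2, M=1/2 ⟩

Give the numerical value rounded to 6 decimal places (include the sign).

triangle: 0!*2!*1!/4! = 2/24
(j±m)!: 1!*1!*1!*0!*2!*1! = 2
prefactor² = (2J+1)*Δ*N² = 2/3
  k=0: +1/(0!*0!*1!*1!*1!*0!) = 1
Σ = 1  ⇒  CG² = 2/3*1² = 2/3
CG = +√(2/3) = +0.816497

+0.816497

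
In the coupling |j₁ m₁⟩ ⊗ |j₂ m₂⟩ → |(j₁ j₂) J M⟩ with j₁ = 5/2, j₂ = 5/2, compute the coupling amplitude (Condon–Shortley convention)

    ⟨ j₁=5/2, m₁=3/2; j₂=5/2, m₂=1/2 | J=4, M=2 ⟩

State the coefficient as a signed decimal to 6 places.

+√(5/28) ≈ +0.422577

√[9·1!4!4!/10! · 4!1!3!2!6!2!] = √(20736/35)
  +(−1)^0/∏(0,1,1,3,3,1)! = 1/36  (running 1/36)
  +(−1)^1/∏(1,0,0,2,4,2)! = -1/96  (running 5/288)
⟨..|..⟩ = √(20736/35)·(5/288) = +0.422577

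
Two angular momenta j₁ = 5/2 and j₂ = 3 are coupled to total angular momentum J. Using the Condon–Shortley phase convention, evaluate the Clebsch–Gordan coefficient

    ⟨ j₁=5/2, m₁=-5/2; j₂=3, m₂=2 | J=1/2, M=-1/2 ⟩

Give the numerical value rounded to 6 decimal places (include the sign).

-0.218218

j₁+j₂−J=5  J+j₁−j₂=0  J−j₁+j₂=1  j₁+j₂+J+1=7
(j₁±m₁, j₂±m₂, J±M) = (0,5,5,1,0,1)
P² = 4800/7
sum k=5..5:
  [5] −1/120 = -1/120
S = -1/120
C² = P²·S² = 1/21 ; C = -0.218218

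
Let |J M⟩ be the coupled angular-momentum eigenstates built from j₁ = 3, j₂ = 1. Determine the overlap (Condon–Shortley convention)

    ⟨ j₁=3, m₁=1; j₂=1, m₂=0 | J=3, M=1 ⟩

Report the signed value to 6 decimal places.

j₁+j₂−J=1  J+j₁−j₂=5  J−j₁+j₂=1  j₁+j₂+J+1=8
(j₁±m₁, j₂±m₂, J±M) = (4,2,1,1,4,2)
P² = 48
sum k=0..1:
  [0] +1/12 = 1/12
  [1] −1/24 = -1/24
S = 1/24
C² = P²·S² = 1/12 ; C = +0.288675

+√(1/12) = +0.288675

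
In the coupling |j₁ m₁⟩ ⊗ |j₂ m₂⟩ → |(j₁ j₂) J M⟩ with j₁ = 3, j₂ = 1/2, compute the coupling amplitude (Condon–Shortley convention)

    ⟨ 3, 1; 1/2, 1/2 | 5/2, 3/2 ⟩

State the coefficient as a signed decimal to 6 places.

-0.534522  (= −√(2/7))

j₁+j₂−J=1  J+j₁−j₂=5  J−j₁+j₂=0  j₁+j₂+J+1=7
(j₁±m₁, j₂±m₂, J±M) = (4,2,1,0,4,1)
P² = 1152/7
sum k=1..1:
  [1] −1/24 = -1/24
S = -1/24
C² = P²·S² = 2/7 ; C = -0.534522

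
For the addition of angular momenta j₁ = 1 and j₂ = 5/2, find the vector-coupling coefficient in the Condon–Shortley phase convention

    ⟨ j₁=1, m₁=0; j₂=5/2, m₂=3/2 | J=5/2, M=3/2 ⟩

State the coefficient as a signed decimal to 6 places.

-0.507093  (= −√(9/35))

j₁+j₂−J=1  J+j₁−j₂=1  J−j₁+j₂=4  j₁+j₂+J+1=7
(j₁±m₁, j₂±m₂, J±M) = (1,1,4,1,4,1)
P² = 576/35
sum k=0..1:
  [0] +1/24 = 1/24
  [1] −1/6 = -1/6
S = -1/8
C² = P²·S² = 9/35 ; C = -0.507093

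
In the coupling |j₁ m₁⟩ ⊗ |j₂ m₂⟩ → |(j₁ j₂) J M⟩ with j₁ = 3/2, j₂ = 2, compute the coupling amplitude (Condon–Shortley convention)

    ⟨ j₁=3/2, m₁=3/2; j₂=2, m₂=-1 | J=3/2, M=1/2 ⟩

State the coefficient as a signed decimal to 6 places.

triangle: 2!·1!·2!/6! = 4/720
(j±m)!: 3!·0!·1!·3!·2!·1! = 72
prefactor² = (2J+1)·Δ·N² = 8/5
  k=0: +1/(0!·2!·0!·1!·1!·1!) = 1/2
Σ = 1/2  ⇒  CG² = 8/5·1/2² = 2/5
CG = +√(2/5) = +0.632456

+√(2/5) = +0.632456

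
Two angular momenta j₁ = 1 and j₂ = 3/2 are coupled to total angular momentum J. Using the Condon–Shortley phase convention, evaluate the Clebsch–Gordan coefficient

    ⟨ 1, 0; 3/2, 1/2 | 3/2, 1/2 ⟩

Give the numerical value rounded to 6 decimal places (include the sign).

-0.258199  (= −√(1/15))

triangle: 1!×1!×2!/5! = 2/120
(j±m)!: 1!×1!×2!×1!×2!×1! = 4
prefactor² = (2J+1)×Δ×N² = 4/15
  k=0: +1/(0!×1!×1!×2!×0!×0!) = 1/2
  k=1: −1/(1!×0!×0!×1!×1!×1!) = -1
Σ = -1/2  ⇒  CG² = 4/15×(-1/2)² = 1/15
CG = −√(1/15) = -0.258199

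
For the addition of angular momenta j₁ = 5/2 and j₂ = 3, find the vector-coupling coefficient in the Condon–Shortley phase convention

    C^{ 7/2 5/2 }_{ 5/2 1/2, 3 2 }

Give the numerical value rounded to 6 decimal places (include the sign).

-0.178174  (= −√(2/63))

√[8·2!3!4!/10! · 3!2!5!1!6!1!] = √(4608/7)
  +(−1)^1/∏(1,1,1,4,2,0)! = -1/48  (running -1/48)
  +(−1)^2/∏(2,0,0,3,3,1)! = 1/72  (running -1/144)
⟨..|..⟩ = √(4608/7)·(-1/144) = -0.178174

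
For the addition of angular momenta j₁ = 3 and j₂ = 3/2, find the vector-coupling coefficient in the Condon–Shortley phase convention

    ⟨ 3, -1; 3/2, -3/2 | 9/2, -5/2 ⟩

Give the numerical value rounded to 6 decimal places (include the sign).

√[10·0!6!3!/10! · 2!4!0!3!2!7!] = √(34560)
  +(−1)^0/∏(0,0,4,0,2,3)! = 1/288  (running 1/288)
⟨..|..⟩ = √(34560)·(1/288) = +0.645497

+0.645497  (= +√(5/12))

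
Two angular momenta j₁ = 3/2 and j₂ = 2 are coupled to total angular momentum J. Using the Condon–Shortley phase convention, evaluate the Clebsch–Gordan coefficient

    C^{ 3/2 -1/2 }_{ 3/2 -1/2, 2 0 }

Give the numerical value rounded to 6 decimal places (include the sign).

−√(1/5) = -0.447214

√[4·2!1!2!/6! · 1!2!2!2!1!2!] = √(16/45)
  +(−1)^1/∏(1,1,1,1,0,1)! = -1  (running -1)
  +(−1)^2/∏(2,0,0,0,1,2)! = 1/4  (running -3/4)
⟨..|..⟩ = √(16/45)·(-3/4) = -0.447214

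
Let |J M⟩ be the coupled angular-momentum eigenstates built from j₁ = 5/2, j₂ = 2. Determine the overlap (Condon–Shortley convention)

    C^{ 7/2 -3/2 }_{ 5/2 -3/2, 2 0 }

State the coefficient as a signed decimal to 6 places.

−√(2/7) = -0.534522

√[8·1!4!3!/9! · 1!4!2!2!2!5!] = √(512/7)
  +(−1)^0/∏(0,1,4,2,0,1)! = 1/48  (running 1/48)
  +(−1)^1/∏(1,0,3,1,1,2)! = -1/12  (running -1/16)
⟨..|..⟩ = √(512/7)·(-1/16) = -0.534522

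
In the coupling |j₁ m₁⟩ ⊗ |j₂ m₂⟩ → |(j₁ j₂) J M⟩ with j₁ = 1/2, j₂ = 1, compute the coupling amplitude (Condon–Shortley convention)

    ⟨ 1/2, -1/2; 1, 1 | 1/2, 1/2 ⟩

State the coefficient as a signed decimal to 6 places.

-0.816497  (= −√(2/3))

j₁+j₂−J=1  J+j₁−j₂=0  J−j₁+j₂=1  j₁+j₂+J+1=3
(j₁±m₁, j₂±m₂, J±M) = (0,1,2,0,1,0)
P² = 2/3
sum k=1..1:
  [1] −1/1 = -1
S = -1
C² = P²·S² = 2/3 ; C = -0.816497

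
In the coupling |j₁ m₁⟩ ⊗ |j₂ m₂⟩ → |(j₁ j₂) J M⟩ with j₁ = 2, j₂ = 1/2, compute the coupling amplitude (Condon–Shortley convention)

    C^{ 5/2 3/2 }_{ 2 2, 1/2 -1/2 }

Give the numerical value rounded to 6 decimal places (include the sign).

+0.447214  (= +√(1/5))

√[6·0!4!1!/6! · 4!0!0!1!4!1!] = √(576/5)
  +(−1)^0/∏(0,0,0,0,4,1)! = 1/24  (running 1/24)
⟨..|..⟩ = √(576/5)·(1/24) = +0.447214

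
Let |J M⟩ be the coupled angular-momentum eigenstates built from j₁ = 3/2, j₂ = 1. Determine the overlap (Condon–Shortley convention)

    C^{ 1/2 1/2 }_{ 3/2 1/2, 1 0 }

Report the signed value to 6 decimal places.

−√(1/3) = -0.577350

triangle: 2!*1!*0!/4! = 2/24
(j±m)!: 2!*1!*1!*1!*1!*0! = 2
prefactor² = (2J+1)*Δ*N² = 1/3
  k=1: −1/(1!*1!*0!*0!*1!*0!) = -1
Σ = -1  ⇒  CG² = 1/3*(-1)² = 1/3
CG = −√(1/3) = -0.577350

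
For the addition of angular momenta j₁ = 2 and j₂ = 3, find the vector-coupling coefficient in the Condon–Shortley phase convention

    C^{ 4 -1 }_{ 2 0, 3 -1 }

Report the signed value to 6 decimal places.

+0.327327  (= +√(3/28))

j₁+j₂−J=1  J+j₁−j₂=3  J−j₁+j₂=5  j₁+j₂+J+1=10
(j₁±m₁, j₂±m₂, J±M) = (2,2,2,4,3,5)
P² = 1728/7
sum k=0..1:
  [0] +1/24 = 1/24
  [1] −1/48 = -1/48
S = 1/48
C² = P²·S² = 3/28 ; C = +0.327327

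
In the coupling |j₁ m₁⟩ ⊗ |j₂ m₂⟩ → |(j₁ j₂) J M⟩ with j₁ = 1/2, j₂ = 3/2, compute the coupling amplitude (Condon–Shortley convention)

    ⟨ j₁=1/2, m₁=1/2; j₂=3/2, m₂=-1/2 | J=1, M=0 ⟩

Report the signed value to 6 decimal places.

+0.707107  (= +√(1/2))

√[3·1!0!2!/4! · 1!0!1!2!1!1!] = √(1/2)
  +(−1)^0/∏(0,1,0,1,0,1)! = 1  (running 1)
⟨..|..⟩ = √(1/2)·(1) = +0.707107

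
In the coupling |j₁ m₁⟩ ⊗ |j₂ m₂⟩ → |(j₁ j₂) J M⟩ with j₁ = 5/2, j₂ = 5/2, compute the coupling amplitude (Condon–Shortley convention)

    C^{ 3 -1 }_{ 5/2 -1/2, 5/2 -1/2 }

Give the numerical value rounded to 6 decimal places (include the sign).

-0.516398  (= −√(4/15))

triangle: 2!*3!*3!/9! = 72/362880
(j±m)!: 2!*3!*2!*3!*2!*4! = 6912
prefactor² = (2J+1)*Δ*N² = 48/5
  k=0: +1/(0!*2!*3!*2!*0!*1!) = 1/24
  k=1: −1/(1!*1!*2!*1!*1!*2!) = -1/4
  k=2: +1/(2!*0!*1!*0!*2!*3!) = 1/24
Σ = -1/6  ⇒  CG² = 48/5*(-1/6)² = 4/15
CG = −√(4/15) = -0.516398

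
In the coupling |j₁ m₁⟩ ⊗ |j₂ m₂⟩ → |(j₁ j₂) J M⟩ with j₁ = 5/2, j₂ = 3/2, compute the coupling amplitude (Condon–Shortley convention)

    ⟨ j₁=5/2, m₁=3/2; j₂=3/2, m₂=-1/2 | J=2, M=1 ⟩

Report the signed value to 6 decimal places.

j₁+j₂−J=2  J+j₁−j₂=3  J−j₁+j₂=1  j₁+j₂+J+1=7
(j₁±m₁, j₂±m₂, J±M) = (4,1,1,2,3,1)
P² = 24/7
sum k=0..1:
  [0] +1/4 = 1/4
  [1] −1/6 = -1/6
S = 1/12
C² = P²·S² = 1/42 ; C = +0.154303

+0.154303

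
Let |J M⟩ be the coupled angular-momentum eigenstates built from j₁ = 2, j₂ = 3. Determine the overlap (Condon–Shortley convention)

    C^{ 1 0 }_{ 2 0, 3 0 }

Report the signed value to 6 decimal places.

+0.507093

√[3·4!0!2!/7! · 2!2!3!3!1!1!] = √(144/35)
  +(−1)^2/∏(2,2,0,1,0,1)! = 1/4  (running 1/4)
⟨..|..⟩ = √(144/35)·(1/4) = +0.507093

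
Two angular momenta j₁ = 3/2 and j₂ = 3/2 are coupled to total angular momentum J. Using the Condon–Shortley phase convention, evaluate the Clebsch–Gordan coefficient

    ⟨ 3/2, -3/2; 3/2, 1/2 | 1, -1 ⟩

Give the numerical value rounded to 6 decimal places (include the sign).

triangle: 2!*1!*1!/5! = 2/120
(j±m)!: 0!*3!*2!*1!*0!*2! = 24
prefactor² = (2J+1)*Δ*N² = 6/5
  k=2: +1/(2!*0!*1!*0!*0!*1!) = 1/2
Σ = 1/2  ⇒  CG² = 6/5*1/2² = 3/10
CG = +√(3/10) = +0.547723

+0.547723  (= +√(3/10))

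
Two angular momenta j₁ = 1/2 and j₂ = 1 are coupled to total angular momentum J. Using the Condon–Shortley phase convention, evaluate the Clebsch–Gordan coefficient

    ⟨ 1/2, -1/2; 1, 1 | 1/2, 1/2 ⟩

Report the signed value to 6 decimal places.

triangle: 1!×0!×1!/3! = 1/6
(j±m)!: 0!×1!×2!×0!×1!×0! = 2
prefactor² = (2J+1)×Δ×N² = 2/3
  k=1: −1/(1!×0!×0!×1!×0!×0!) = -1
Σ = -1  ⇒  CG² = 2/3×(-1)² = 2/3
CG = −√(2/3) = -0.816497

-0.816497  (= −√(2/3))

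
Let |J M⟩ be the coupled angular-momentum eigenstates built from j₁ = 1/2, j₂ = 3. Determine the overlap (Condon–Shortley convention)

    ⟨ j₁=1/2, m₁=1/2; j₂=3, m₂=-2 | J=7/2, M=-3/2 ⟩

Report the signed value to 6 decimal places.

+0.534522

triangle: 0!×1!×6!/8! = 720/40320
(j±m)!: 1!×0!×1!×5!×2!×5! = 28800
prefactor² = (2J+1)×Δ×N² = 28800/7
  k=0: +1/(0!×0!×0!×1!×1!×5!) = 1/120
Σ = 1/120  ⇒  CG² = 28800/7×1/120² = 2/7
CG = +√(2/7) = +0.534522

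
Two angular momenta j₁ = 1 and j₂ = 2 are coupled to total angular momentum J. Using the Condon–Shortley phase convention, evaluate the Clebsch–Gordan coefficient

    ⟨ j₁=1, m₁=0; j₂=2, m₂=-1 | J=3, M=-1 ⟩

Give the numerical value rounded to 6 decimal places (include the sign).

+√(8/15) = +0.730297

j₁+j₂−J=0  J+j₁−j₂=2  J−j₁+j₂=4  j₁+j₂+J+1=7
(j₁±m₁, j₂±m₂, J±M) = (1,1,1,3,2,4)
P² = 96/5
sum k=0..0:
  [0] +1/6 = 1/6
S = 1/6
C² = P²·S² = 8/15 ; C = +0.730297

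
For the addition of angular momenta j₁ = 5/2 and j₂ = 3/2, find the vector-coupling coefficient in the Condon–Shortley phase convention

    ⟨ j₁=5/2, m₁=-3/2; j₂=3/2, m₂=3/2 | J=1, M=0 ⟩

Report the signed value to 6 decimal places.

triangle: 3!·2!·0!/6! = 12/720
(j±m)!: 1!·4!·3!·0!·1!·1! = 144
prefactor² = (2J+1)·Δ·N² = 36/5
  k=3: −1/(3!·0!·1!·0!·1!·0!) = -1/6
Σ = -1/6  ⇒  CG² = 36/5·(-1/6)² = 1/5
CG = −√(1/5) = -0.447214

-0.447214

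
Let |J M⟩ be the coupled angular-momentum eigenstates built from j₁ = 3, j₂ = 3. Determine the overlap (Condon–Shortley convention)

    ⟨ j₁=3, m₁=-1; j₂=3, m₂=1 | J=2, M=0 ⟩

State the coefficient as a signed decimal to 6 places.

-0.327327

triangle: 4!·2!·2!/9! = 96/362880
(j±m)!: 2!·4!·4!·2!·2!·2! = 9216
prefactor² = (2J+1)·Δ·N² = 256/21
  k=2: +1/(2!·2!·2!·2!·0!·0!) = 1/16
  k=3: −1/(3!·1!·1!·1!·1!·1!) = -1/6
  k=4: +1/(4!·0!·0!·0!·2!·2!) = 1/96
Σ = -3/32  ⇒  CG² = 256/21·(-3/32)² = 3/28
CG = −√(3/28) = -0.327327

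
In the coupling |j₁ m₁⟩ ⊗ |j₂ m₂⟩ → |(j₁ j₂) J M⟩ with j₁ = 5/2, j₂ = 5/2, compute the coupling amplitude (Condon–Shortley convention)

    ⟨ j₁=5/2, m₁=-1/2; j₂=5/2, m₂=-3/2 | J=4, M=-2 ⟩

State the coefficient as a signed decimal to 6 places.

j₁+j₂−J=1  J+j₁−j₂=4  J−j₁+j₂=4  j₁+j₂+J+1=10
(j₁±m₁, j₂±m₂, J±M) = (2,3,1,4,2,6)
P² = 20736/35
sum k=0..1:
  [0] +1/36 = 1/36
  [1] −1/96 = -1/96
S = 5/288
C² = P²·S² = 5/28 ; C = +0.422577

+0.422577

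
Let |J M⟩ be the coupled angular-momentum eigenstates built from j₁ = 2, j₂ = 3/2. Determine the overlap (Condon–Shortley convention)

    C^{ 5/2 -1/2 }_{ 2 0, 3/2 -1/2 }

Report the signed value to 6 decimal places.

+0.292770  (= +√(3/35))

triangle: 1!·3!·2!/7! = 12/5040
(j±m)!: 2!·2!·1!·2!·2!·3! = 96
prefactor² = (2J+1)·Δ·N² = 48/35
  k=0: +1/(0!·1!·2!·1!·1!·1!) = 1/2
  k=1: −1/(1!·0!·1!·0!·2!·2!) = -1/4
Σ = 1/4  ⇒  CG² = 48/35·1/4² = 3/35
CG = +√(3/35) = +0.292770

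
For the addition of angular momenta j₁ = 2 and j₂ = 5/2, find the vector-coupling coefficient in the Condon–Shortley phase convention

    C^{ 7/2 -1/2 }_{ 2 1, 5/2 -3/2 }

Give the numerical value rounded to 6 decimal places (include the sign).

+0.619780

j₁+j₂−J=1  J+j₁−j₂=3  J−j₁+j₂=4  j₁+j₂+J+1=9
(j₁±m₁, j₂±m₂, J±M) = (3,1,1,4,3,4)
P² = 2304/35
sum k=0..1:
  [0] +1/12 = 1/12
  [1] −1/144 = -1/144
S = 11/144
C² = P²·S² = 121/315 ; C = +0.619780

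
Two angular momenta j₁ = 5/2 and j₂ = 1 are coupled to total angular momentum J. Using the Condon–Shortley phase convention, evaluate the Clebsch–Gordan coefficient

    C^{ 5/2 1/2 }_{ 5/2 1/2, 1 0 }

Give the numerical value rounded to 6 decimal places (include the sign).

√[6·1!4!1!/7! · 3!2!1!1!3!2!] = √(144/35)
  +(−1)^0/∏(0,1,2,1,2,0)! = 1/4  (running 1/4)
  +(−1)^1/∏(1,0,1,0,3,1)! = -1/6  (running 1/12)
⟨..|..⟩ = √(144/35)·(1/12) = +0.169031

+0.169031  (= +√(1/35))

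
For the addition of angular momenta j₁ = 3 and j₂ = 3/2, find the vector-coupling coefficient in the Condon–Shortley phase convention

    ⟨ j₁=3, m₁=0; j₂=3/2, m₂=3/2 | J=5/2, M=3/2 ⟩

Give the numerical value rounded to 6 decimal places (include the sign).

+√(9/35) = +0.507093

triangle: 2!·4!·1!/8! = 48/40320
(j±m)!: 3!·3!·3!·0!·4!·1! = 5184
prefactor² = (2J+1)·Δ·N² = 1296/35
  k=2: +1/(2!·0!·1!·1!·3!·0!) = 1/12
Σ = 1/12  ⇒  CG² = 1296/35·1/12² = 9/35
CG = +√(9/35) = +0.507093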